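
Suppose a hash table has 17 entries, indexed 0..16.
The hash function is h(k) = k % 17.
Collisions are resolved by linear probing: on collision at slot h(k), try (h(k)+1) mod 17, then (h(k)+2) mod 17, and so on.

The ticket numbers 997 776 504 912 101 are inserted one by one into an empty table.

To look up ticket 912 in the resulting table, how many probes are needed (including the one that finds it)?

4

997: h=11 => slot 11
776: h=11, probe 11,12 => slot 12
504: h=11, probe 11,12,13 => slot 13
912: h=11, probe 11,12,13,14 => slot 14
101: h=16 => slot 16
Table: [., ., ., ., ., ., ., ., ., ., ., 997, 776, 504, 912, ., 101]
Lookup 912: h=11, probe 11,12,13,14 → found at 14.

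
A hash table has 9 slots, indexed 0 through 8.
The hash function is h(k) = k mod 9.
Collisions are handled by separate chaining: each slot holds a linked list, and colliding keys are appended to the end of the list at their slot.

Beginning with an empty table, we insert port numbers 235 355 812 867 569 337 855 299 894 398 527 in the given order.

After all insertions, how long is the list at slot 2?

235 -> bucket 1
355 -> bucket 4
812 -> bucket 2
867 -> bucket 3
569 -> bucket 2 (collision)
337 -> bucket 4 (collision)
855 -> bucket 0
299 -> bucket 2 (collision)
894 -> bucket 3 (collision)
398 -> bucket 2 (collision)
527 -> bucket 5
Final buckets:
0: 855
1: 235
2: 812 -> 569 -> 299 -> 398
3: 867 -> 894
4: 355 -> 337
5: 527
6: _
7: _
8: _

4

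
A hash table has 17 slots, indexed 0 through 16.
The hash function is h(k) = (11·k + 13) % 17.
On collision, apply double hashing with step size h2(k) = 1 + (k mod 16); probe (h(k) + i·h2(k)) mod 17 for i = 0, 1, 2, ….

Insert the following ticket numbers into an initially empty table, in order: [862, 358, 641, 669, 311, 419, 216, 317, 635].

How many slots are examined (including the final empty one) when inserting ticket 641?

862: h=9 → slot 9
358: h=7 → slot 7
641: h=9, h2=2, probe 9,11 → slot 11
669: h=11, h2=14, probe 11,8 → slot 8
311: h=0 → slot 0
419: h=15 → slot 15
216: h=9, h2=9, probe 9,1 → slot 1
317: h=15, h2=14, probe 15,12 → slot 12
635: h=11, h2=12, probe 11,6 → slot 6
Table: [311, 216, ∅, ∅, ∅, ∅, 635, 358, 669, 862, ∅, 641, 317, ∅, ∅, 419, ∅]

2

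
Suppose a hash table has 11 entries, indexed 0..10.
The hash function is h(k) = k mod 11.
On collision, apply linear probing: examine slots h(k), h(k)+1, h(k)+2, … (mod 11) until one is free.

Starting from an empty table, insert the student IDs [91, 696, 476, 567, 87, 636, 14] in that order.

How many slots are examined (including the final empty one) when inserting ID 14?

91: h=3 -> slot 3
696: h=3, probe 3,4 -> slot 4
476: h=3, probe 3,4,5 -> slot 5
567: h=6 -> slot 6
87: h=10 -> slot 10
636: h=9 -> slot 9
14: h=3, probe 3,4,5,6,7 -> slot 7
Table: [., ., ., 91, 696, 476, 567, 14, ., 636, 87]

5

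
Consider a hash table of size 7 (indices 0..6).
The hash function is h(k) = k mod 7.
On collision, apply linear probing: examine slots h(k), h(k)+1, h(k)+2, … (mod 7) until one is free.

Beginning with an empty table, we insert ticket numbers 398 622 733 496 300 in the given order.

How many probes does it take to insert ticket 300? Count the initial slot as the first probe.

4

Insert 398: h=6, slot 6 empty → index 6.
Insert 622: h=6, slot 6 occupied → index 0.
Insert 733: h=5, slot 5 empty → index 5.
Insert 496: h=6, slots 6,0 occupied → index 1.
Insert 300: h=6, slots 6,0,1 occupied → index 2.
Table: [622, 496, 300, —, —, 733, 398]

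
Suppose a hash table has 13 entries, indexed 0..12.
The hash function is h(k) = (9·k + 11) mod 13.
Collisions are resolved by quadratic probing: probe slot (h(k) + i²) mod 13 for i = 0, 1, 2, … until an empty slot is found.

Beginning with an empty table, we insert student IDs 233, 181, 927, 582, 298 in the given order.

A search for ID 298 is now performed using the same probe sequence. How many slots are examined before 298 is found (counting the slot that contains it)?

233 hashes to 2; slot 2 is free => place at 2.
181 hashes to 2; 2 taken => place at 3.
927 hashes to 8; slot 8 is free => place at 8.
582 hashes to 10; slot 10 is free => place at 10.
298 hashes to 2; 2,3 taken => place at 6.
Table: [∅, ∅, 233, 181, ∅, ∅, 298, ∅, 927, ∅, 582, ∅, ∅]
Lookup 298: h=2, probe 2,3,6 → found at 6.

3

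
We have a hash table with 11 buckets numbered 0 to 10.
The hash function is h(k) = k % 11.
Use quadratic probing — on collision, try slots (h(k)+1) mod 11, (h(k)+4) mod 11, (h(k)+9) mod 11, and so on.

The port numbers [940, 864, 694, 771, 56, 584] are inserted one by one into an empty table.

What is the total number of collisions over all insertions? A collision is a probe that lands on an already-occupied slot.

940 hashes to 5; slot 5 is free → place at 5.
864 hashes to 6; slot 6 is free → place at 6.
694 hashes to 1; slot 1 is free → place at 1.
771 hashes to 1; 1 taken → place at 2.
56 hashes to 1; 1,2,5 taken → place at 10.
584 hashes to 1; 1,2,5,10,6 taken → place at 4.
Table: [-, 694, 771, -, 584, 940, 864, -, -, -, 56]

9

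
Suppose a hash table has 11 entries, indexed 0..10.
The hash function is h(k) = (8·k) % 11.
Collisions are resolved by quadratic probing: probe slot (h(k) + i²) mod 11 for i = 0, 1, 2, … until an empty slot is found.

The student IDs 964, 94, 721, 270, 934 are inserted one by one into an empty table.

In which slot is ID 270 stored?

964: h=1 => slot 1
94: h=4 => slot 4
721: h=4, probe 4,5 => slot 5
270: h=4, probe 4,5,8 => slot 8
934: h=3 => slot 3
Table: [∅, 964, ∅, 934, 94, 721, ∅, ∅, 270, ∅, ∅]

8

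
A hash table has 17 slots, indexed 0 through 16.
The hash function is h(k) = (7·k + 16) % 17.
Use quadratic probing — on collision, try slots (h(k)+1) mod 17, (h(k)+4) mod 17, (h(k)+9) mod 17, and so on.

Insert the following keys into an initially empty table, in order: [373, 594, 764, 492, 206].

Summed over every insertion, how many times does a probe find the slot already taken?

7

Insert 373: h=9, slot 9 empty -> index 9.
Insert 594: h=9, slot 9 occupied -> index 10.
Insert 764: h=9, slots 9,10 occupied -> index 13.
Insert 492: h=9, slots 9,10,13 occupied -> index 1.
Insert 206: h=13, slot 13 occupied -> index 14.
Table: [∅, 492, ∅, ∅, ∅, ∅, ∅, ∅, ∅, 373, 594, ∅, ∅, 764, 206, ∅, ∅]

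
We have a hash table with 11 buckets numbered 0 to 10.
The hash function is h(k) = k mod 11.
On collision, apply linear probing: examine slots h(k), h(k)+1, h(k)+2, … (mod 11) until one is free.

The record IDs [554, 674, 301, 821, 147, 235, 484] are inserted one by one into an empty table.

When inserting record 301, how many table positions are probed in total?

2

554 hashes to 4; slot 4 is free => place at 4.
674 hashes to 3; slot 3 is free => place at 3.
301 hashes to 4; 4 taken => place at 5.
821 hashes to 7; slot 7 is free => place at 7.
147 hashes to 4; 4,5 taken => place at 6.
235 hashes to 4; 4,5,6,7 taken => place at 8.
484 hashes to 0; slot 0 is free => place at 0.
Table: [484, -, -, 674, 554, 301, 147, 821, 235, -, -]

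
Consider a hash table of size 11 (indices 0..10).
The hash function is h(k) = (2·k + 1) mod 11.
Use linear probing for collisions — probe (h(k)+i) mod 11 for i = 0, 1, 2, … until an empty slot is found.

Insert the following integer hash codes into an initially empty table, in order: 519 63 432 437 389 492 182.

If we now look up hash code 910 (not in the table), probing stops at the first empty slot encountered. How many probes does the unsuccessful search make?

6

Insert 519: h=5, slot 5 empty → index 5.
Insert 63: h=6, slot 6 empty → index 6.
Insert 432: h=7, slot 7 empty → index 7.
Insert 437: h=6, slots 6,7 occupied → index 8.
Insert 389: h=9, slot 9 empty → index 9.
Insert 492: h=6, slots 6,7,8,9 occupied → index 10.
Insert 182: h=2, slot 2 empty → index 2.
Table: [∅, ∅, 182, ∅, ∅, 519, 63, 432, 437, 389, 492]
Lookup 910: h=6, probe 6,7,8,9,10,0 → slot 0 empty, not found.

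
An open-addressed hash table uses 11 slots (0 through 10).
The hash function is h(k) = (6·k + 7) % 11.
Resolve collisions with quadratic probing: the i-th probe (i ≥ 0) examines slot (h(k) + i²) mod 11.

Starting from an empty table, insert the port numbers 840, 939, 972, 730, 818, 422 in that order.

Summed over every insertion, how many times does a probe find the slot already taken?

15

840: h=9 => slot 9
939: h=9, probe 9,10 => slot 10
972: h=9, probe 9,10,2 => slot 2
730: h=9, probe 9,10,2,7 => slot 7
818: h=9, probe 9,10,2,7,3 => slot 3
422: h=9, probe 9,10,2,7,3,1 => slot 1
Table: [—, 422, 972, 818, —, —, —, 730, —, 840, 939]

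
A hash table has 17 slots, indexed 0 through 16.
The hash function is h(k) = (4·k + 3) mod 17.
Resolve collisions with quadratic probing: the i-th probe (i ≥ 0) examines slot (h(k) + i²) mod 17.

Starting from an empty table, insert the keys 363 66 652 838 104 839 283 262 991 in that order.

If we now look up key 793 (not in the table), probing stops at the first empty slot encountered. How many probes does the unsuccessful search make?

3

363 hashes to 10; slot 10 is free -> place at 10.
66 hashes to 12; slot 12 is free -> place at 12.
652 hashes to 10; 10 taken -> place at 11.
838 hashes to 6; slot 6 is free -> place at 6.
104 hashes to 11; 11,12 taken -> place at 15.
839 hashes to 10; 10,11 taken -> place at 14.
283 hashes to 13; slot 13 is free -> place at 13.
262 hashes to 14; 14,15 taken -> place at 1.
991 hashes to 6; 6 taken -> place at 7.
Table: [—, 262, —, —, —, —, 838, 991, —, —, 363, 652, 66, 283, 839, 104, —]
Lookup 793: h=13, probe 13,14,0 → slot 0 empty, not found.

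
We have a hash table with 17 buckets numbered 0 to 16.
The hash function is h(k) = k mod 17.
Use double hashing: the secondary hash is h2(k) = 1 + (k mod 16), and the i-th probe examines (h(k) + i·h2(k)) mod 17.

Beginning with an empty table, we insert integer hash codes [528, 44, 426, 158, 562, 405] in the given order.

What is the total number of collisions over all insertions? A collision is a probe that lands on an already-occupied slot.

2

528: h=1 -> slot 1
44: h=10 -> slot 10
426: h=1, h2=11, probe 1,12 -> slot 12
158: h=5 -> slot 5
562: h=1, h2=3, probe 1,4 -> slot 4
405: h=14 -> slot 14
Table: [∅, 528, ∅, ∅, 562, 158, ∅, ∅, ∅, ∅, 44, ∅, 426, ∅, 405, ∅, ∅]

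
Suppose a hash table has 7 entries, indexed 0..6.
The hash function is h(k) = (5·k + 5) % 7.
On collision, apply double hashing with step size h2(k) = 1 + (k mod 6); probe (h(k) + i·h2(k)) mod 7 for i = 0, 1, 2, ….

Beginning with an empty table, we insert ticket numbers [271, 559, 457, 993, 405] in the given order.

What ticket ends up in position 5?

405

Insert 271: h=2, slot 2 empty -> index 2.
Insert 559: h=0, slot 0 empty -> index 0.
Insert 457: h=1, slot 1 empty -> index 1.
Insert 993: h=0, h2=4, slot 0 occupied -> index 4.
Insert 405: h=0, h2=4, slots 0,4,1 occupied -> index 5.
Table: [559, 457, 271, _, 993, 405, _]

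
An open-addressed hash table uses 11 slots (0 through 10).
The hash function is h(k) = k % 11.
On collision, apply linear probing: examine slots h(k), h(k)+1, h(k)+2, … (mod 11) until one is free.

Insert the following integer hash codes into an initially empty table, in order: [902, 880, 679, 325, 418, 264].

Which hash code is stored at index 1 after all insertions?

Insert 902: h=0, slot 0 empty => index 0.
Insert 880: h=0, slot 0 occupied => index 1.
Insert 679: h=8, slot 8 empty => index 8.
Insert 325: h=6, slot 6 empty => index 6.
Insert 418: h=0, slots 0,1 occupied => index 2.
Insert 264: h=0, slots 0,1,2 occupied => index 3.
Table: [902, 880, 418, 264, ., ., 325, ., 679, ., .]

880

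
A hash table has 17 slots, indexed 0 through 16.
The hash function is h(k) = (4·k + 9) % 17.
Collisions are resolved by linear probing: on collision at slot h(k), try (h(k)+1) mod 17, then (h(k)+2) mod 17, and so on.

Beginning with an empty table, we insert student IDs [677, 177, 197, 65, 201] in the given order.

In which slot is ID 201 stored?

677 hashes to 14; slot 14 is free -> place at 14.
177 hashes to 3; slot 3 is free -> place at 3.
197 hashes to 15; slot 15 is free -> place at 15.
65 hashes to 14; 14,15 taken -> place at 16.
201 hashes to 14; 14,15,16 taken -> place at 0.
Table: [201, -, -, 177, -, -, -, -, -, -, -, -, -, -, 677, 197, 65]

0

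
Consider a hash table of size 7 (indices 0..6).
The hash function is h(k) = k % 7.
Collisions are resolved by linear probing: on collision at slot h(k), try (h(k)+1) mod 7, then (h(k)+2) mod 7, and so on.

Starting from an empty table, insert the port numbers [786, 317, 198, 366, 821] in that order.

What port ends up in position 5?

786 hashes to 2; slot 2 is free -> place at 2.
317 hashes to 2; 2 taken -> place at 3.
198 hashes to 2; 2,3 taken -> place at 4.
366 hashes to 2; 2,3,4 taken -> place at 5.
821 hashes to 2; 2,3,4,5 taken -> place at 6.
Table: [., ., 786, 317, 198, 366, 821]

366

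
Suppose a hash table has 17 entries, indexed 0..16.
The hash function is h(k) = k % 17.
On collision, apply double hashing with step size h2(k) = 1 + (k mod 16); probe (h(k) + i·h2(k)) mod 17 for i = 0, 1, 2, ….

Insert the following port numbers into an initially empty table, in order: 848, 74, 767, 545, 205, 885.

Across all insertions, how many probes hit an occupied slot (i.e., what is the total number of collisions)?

848 hashes to 15; slot 15 is free → place at 15.
74 hashes to 6; slot 6 is free → place at 6.
767 hashes to 2; slot 2 is free → place at 2.
545 hashes to 1; slot 1 is free → place at 1.
205 hashes to 1, h2=14; 1,15 taken → place at 12.
885 hashes to 1, h2=6; 1 taken → place at 7.
Table: [-, 545, 767, -, -, -, 74, 885, -, -, -, -, 205, -, -, 848, -]

3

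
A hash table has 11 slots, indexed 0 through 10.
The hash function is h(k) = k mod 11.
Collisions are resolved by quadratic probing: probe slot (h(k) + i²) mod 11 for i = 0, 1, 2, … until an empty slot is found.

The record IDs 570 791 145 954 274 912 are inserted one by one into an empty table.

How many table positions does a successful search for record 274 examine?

2

Insert 570: h=9, slot 9 empty -> index 9.
Insert 791: h=10, slot 10 empty -> index 10.
Insert 145: h=2, slot 2 empty -> index 2.
Insert 954: h=8, slot 8 empty -> index 8.
Insert 274: h=10, slot 10 occupied -> index 0.
Insert 912: h=10, slots 10,0 occupied -> index 3.
Table: [274, ∅, 145, 912, ∅, ∅, ∅, ∅, 954, 570, 791]
Lookup 274: h=10, probe 10,0 → found at 0.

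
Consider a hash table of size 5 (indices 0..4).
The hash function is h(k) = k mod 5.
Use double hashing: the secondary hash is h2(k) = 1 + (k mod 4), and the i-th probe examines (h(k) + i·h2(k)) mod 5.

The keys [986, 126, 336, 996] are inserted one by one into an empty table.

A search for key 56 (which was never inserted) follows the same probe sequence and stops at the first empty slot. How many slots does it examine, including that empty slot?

Insert 986: h=1, slot 1 empty -> index 1.
Insert 126: h=1, h2=3, slot 1 occupied -> index 4.
Insert 336: h=1, h2=1, slot 1 occupied -> index 2.
Insert 996: h=1, h2=1, slots 1,2 occupied -> index 3.
Table: [., 986, 336, 996, 126]
Lookup 56: h=1, h2=1, probe 1,2,3,4,0 → slot 0 empty, not found.

5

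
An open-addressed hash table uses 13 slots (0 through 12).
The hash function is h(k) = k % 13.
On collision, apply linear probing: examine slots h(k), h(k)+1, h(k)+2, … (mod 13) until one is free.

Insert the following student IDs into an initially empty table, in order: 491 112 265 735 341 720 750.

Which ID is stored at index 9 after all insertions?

Insert 491: h=10, slot 10 empty -> index 10.
Insert 112: h=8, slot 8 empty -> index 8.
Insert 265: h=5, slot 5 empty -> index 5.
Insert 735: h=7, slot 7 empty -> index 7.
Insert 341: h=3, slot 3 empty -> index 3.
Insert 720: h=5, slot 5 occupied -> index 6.
Insert 750: h=9, slot 9 empty -> index 9.
Table: [—, —, —, 341, —, 265, 720, 735, 112, 750, 491, —, —]

750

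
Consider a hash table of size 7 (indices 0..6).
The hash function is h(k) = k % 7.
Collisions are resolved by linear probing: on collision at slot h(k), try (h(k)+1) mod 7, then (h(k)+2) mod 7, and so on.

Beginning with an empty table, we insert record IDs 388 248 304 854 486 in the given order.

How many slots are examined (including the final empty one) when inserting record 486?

4

388: h=3 -> slot 3
248: h=3, probe 3,4 -> slot 4
304: h=3, probe 3,4,5 -> slot 5
854: h=0 -> slot 0
486: h=3, probe 3,4,5,6 -> slot 6
Table: [854, ∅, ∅, 388, 248, 304, 486]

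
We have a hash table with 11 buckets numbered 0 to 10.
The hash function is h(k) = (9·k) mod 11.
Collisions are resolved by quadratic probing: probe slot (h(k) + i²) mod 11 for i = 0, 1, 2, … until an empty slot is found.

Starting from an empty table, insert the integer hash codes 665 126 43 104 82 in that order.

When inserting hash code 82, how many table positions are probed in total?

665 hashes to 1; slot 1 is free => place at 1.
126 hashes to 1; 1 taken => place at 2.
43 hashes to 2; 2 taken => place at 3.
104 hashes to 1; 1,2 taken => place at 5.
82 hashes to 1; 1,2,5 taken => place at 10.
Table: [∅, 665, 126, 43, ∅, 104, ∅, ∅, ∅, ∅, 82]

4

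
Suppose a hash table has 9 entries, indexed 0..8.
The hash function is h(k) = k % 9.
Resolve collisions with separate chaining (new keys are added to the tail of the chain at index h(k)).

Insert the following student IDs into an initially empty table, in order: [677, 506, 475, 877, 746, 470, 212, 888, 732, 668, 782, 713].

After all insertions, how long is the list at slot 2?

5

Insert 677: h=2, bucket 2 empty -> new chain.
Insert 506: h=2, bucket 2 nonempty -> append to chain.
Insert 475: h=7, bucket 7 empty -> new chain.
Insert 877: h=4, bucket 4 empty -> new chain.
Insert 746: h=8, bucket 8 empty -> new chain.
Insert 470: h=2, bucket 2 nonempty -> append to chain.
Insert 212: h=5, bucket 5 empty -> new chain.
Insert 888: h=6, bucket 6 empty -> new chain.
Insert 732: h=3, bucket 3 empty -> new chain.
Insert 668: h=2, bucket 2 nonempty -> append to chain.
Insert 782: h=8, bucket 8 nonempty -> append to chain.
Insert 713: h=2, bucket 2 nonempty -> append to chain.
Final buckets:
0: ∅
1: ∅
2: 677 -> 506 -> 470 -> 668 -> 713
3: 732
4: 877
5: 212
6: 888
7: 475
8: 746 -> 782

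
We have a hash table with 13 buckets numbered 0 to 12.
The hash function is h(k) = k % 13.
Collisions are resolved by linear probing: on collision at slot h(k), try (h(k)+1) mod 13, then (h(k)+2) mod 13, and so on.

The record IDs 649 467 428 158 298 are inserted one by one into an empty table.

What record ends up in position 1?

649: h=12 → slot 12
467: h=12, probe 12,0 → slot 0
428: h=12, probe 12,0,1 → slot 1
158: h=2 → slot 2
298: h=12, probe 12,0,1,2,3 → slot 3
Table: [467, 428, 158, 298, _, _, _, _, _, _, _, _, 649]

428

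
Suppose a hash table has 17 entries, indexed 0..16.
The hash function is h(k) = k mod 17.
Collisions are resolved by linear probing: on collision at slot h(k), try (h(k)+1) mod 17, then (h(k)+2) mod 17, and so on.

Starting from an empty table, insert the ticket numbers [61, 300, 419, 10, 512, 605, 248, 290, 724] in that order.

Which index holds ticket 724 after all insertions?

16

61: h=10 → slot 10
300: h=11 → slot 11
419: h=11, probe 11,12 → slot 12
10: h=10, probe 10,11,12,13 → slot 13
512: h=2 → slot 2
605: h=10, probe 10,11,12,13,14 → slot 14
248: h=10, probe 10,11,12,13,14,15 → slot 15
290: h=1 → slot 1
724: h=10, probe 10,11,12,13,14,15,16 → slot 16
Table: [—, 290, 512, —, —, —, —, —, —, —, 61, 300, 419, 10, 605, 248, 724]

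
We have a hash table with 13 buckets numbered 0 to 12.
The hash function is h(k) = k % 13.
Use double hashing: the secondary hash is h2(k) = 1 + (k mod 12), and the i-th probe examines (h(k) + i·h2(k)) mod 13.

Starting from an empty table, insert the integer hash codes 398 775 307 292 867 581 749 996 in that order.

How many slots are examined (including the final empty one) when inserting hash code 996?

Insert 398: h=8, slot 8 empty → index 8.
Insert 775: h=8, h2=8, slot 8 occupied → index 3.
Insert 307: h=8, h2=8, slots 8,3 occupied → index 11.
Insert 292: h=6, slot 6 empty → index 6.
Insert 867: h=9, slot 9 empty → index 9.
Insert 581: h=9, h2=6, slot 9 occupied → index 2.
Insert 749: h=8, h2=6, slot 8 occupied → index 1.
Insert 996: h=8, h2=1, slots 8,9 occupied → index 10.
Table: [., 749, 581, 775, ., ., 292, ., 398, 867, 996, 307, .]

3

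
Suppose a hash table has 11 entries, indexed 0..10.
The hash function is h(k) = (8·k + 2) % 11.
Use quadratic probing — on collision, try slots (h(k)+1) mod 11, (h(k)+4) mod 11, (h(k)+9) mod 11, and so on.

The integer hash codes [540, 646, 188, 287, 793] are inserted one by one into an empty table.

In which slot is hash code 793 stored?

4

540 hashes to 10; slot 10 is free -> place at 10.
646 hashes to 0; slot 0 is free -> place at 0.
188 hashes to 10; 10,0 taken -> place at 3.
287 hashes to 10; 10,0,3 taken -> place at 8.
793 hashes to 10; 10,0,3,8 taken -> place at 4.
Table: [646, —, —, 188, 793, —, —, —, 287, —, 540]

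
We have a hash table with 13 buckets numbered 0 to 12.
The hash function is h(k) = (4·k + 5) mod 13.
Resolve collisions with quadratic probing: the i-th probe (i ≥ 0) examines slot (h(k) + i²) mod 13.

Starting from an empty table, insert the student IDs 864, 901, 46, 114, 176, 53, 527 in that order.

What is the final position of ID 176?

864: h=3 -> slot 3
901: h=8 -> slot 8
46: h=7 -> slot 7
114: h=6 -> slot 6
176: h=7, probe 7,8,11 -> slot 11
53: h=9 -> slot 9
527: h=7, probe 7,8,11,3,10 -> slot 10
Table: [., ., ., 864, ., ., 114, 46, 901, 53, 527, 176, .]

11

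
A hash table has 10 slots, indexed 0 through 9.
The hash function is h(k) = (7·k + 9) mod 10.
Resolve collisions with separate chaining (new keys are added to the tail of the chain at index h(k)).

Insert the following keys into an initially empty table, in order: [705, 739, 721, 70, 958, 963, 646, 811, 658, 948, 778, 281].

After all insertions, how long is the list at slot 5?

4

Insert 705: h=4, bucket 4 empty → new chain.
Insert 739: h=2, bucket 2 empty → new chain.
Insert 721: h=6, bucket 6 empty → new chain.
Insert 70: h=9, bucket 9 empty → new chain.
Insert 958: h=5, bucket 5 empty → new chain.
Insert 963: h=0, bucket 0 empty → new chain.
Insert 646: h=1, bucket 1 empty → new chain.
Insert 811: h=6, bucket 6 nonempty → append to chain.
Insert 658: h=5, bucket 5 nonempty → append to chain.
Insert 948: h=5, bucket 5 nonempty → append to chain.
Insert 778: h=5, bucket 5 nonempty → append to chain.
Insert 281: h=6, bucket 6 nonempty → append to chain.
Final buckets:
0: 963
1: 646
2: 739
3: ∅
4: 705
5: 958 -> 658 -> 948 -> 778
6: 721 -> 811 -> 281
7: ∅
8: ∅
9: 70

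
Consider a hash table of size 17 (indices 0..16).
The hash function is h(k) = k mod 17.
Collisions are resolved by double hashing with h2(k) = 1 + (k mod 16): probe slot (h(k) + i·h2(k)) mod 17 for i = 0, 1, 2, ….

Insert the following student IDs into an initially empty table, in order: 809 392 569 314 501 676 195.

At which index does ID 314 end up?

2

Insert 809: h=10, slot 10 empty => index 10.
Insert 392: h=1, slot 1 empty => index 1.
Insert 569: h=8, slot 8 empty => index 8.
Insert 314: h=8, h2=11, slot 8 occupied => index 2.
Insert 501: h=8, h2=6, slot 8 occupied => index 14.
Insert 676: h=13, slot 13 empty => index 13.
Insert 195: h=8, h2=4, slot 8 occupied => index 12.
Table: [_, 392, 314, _, _, _, _, _, 569, _, 809, _, 195, 676, 501, _, _]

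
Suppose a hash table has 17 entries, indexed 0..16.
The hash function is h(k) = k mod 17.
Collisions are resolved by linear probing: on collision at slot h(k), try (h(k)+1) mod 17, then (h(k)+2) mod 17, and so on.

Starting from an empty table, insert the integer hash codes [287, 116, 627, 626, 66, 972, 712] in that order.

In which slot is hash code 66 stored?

Insert 287: h=15, slot 15 empty -> index 15.
Insert 116: h=14, slot 14 empty -> index 14.
Insert 627: h=15, slot 15 occupied -> index 16.
Insert 626: h=14, slots 14,15,16 occupied -> index 0.
Insert 66: h=15, slots 15,16,0 occupied -> index 1.
Insert 972: h=3, slot 3 empty -> index 3.
Insert 712: h=15, slots 15,16,0,1 occupied -> index 2.
Table: [626, 66, 712, 972, _, _, _, _, _, _, _, _, _, _, 116, 287, 627]

1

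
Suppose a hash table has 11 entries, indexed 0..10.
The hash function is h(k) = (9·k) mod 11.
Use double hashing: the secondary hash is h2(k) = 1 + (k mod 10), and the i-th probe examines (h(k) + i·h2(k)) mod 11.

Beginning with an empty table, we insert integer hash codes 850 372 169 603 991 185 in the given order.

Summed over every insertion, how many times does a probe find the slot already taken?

850: h=5 -> slot 5
372: h=4 -> slot 4
169: h=3 -> slot 3
603: h=4, h2=4, probe 4,8 -> slot 8
991: h=9 -> slot 9
185: h=4, h2=6, probe 4,10 -> slot 10
Table: [_, _, _, 169, 372, 850, _, _, 603, 991, 185]

2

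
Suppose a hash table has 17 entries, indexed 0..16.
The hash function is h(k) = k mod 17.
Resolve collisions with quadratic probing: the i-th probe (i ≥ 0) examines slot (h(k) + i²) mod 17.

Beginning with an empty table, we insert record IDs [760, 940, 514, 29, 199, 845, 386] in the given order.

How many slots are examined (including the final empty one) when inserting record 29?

760: h=12 => slot 12
940: h=5 => slot 5
514: h=4 => slot 4
29: h=12, probe 12,13 => slot 13
199: h=12, probe 12,13,16 => slot 16
845: h=12, probe 12,13,16,4,11 => slot 11
386: h=12, probe 12,13,16,4,11,3 => slot 3
Table: [-, -, -, 386, 514, 940, -, -, -, -, -, 845, 760, 29, -, -, 199]

2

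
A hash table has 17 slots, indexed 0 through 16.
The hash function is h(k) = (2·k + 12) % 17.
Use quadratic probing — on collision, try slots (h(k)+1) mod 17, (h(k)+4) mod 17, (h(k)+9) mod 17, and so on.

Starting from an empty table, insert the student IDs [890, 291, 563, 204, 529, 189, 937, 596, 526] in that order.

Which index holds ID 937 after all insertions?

15

Insert 890: h=7, slot 7 empty -> index 7.
Insert 291: h=16, slot 16 empty -> index 16.
Insert 563: h=16, slot 16 occupied -> index 0.
Insert 204: h=12, slot 12 empty -> index 12.
Insert 529: h=16, slots 16,0 occupied -> index 3.
Insert 189: h=16, slots 16,0,3 occupied -> index 8.
Insert 937: h=16, slots 16,0,3,8 occupied -> index 15.
Insert 596: h=14, slot 14 empty -> index 14.
Insert 526: h=10, slot 10 empty -> index 10.
Table: [563, ∅, ∅, 529, ∅, ∅, ∅, 890, 189, ∅, 526, ∅, 204, ∅, 596, 937, 291]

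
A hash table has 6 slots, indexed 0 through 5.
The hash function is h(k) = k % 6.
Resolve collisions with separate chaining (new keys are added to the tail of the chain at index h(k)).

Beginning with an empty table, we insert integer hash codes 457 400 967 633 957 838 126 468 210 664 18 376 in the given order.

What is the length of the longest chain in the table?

4

457 -> bucket 1
400 -> bucket 4
967 -> bucket 1 (collision)
633 -> bucket 3
957 -> bucket 3 (collision)
838 -> bucket 4 (collision)
126 -> bucket 0
468 -> bucket 0 (collision)
210 -> bucket 0 (collision)
664 -> bucket 4 (collision)
18 -> bucket 0 (collision)
376 -> bucket 4 (collision)
Final buckets:
0: 126 -> 468 -> 210 -> 18
1: 457 -> 967
2: _
3: 633 -> 957
4: 400 -> 838 -> 664 -> 376
5: _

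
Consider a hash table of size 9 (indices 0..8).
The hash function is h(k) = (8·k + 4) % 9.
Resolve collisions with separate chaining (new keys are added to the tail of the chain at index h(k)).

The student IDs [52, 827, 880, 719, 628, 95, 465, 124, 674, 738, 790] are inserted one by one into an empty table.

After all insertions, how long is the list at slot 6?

Insert 52: h=6, bucket 6 empty -> new chain.
Insert 827: h=5, bucket 5 empty -> new chain.
Insert 880: h=6, bucket 6 nonempty -> append to chain.
Insert 719: h=5, bucket 5 nonempty -> append to chain.
Insert 628: h=6, bucket 6 nonempty -> append to chain.
Insert 95: h=8, bucket 8 empty -> new chain.
Insert 465: h=7, bucket 7 empty -> new chain.
Insert 124: h=6, bucket 6 nonempty -> append to chain.
Insert 674: h=5, bucket 5 nonempty -> append to chain.
Insert 738: h=4, bucket 4 empty -> new chain.
Insert 790: h=6, bucket 6 nonempty -> append to chain.
Final buckets:
0: —
1: —
2: —
3: —
4: 738
5: 827 -> 719 -> 674
6: 52 -> 880 -> 628 -> 124 -> 790
7: 465
8: 95

5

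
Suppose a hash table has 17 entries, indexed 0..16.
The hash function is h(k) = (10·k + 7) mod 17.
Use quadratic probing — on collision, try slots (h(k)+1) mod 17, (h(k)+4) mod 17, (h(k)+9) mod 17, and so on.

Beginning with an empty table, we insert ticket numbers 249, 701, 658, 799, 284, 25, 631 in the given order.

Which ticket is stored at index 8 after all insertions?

249: h=15 -> slot 15
701: h=13 -> slot 13
658: h=8 -> slot 8
799: h=7 -> slot 7
284: h=8, probe 8,9 -> slot 9
25: h=2 -> slot 2
631: h=10 -> slot 10
Table: [-, -, 25, -, -, -, -, 799, 658, 284, 631, -, -, 701, -, 249, -]

658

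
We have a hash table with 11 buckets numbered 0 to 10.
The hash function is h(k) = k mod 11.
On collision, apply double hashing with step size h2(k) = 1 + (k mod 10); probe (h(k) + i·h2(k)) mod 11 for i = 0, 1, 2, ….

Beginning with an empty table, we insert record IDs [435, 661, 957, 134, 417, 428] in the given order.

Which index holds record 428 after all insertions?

Insert 435: h=6, slot 6 empty → index 6.
Insert 661: h=1, slot 1 empty → index 1.
Insert 957: h=0, slot 0 empty → index 0.
Insert 134: h=2, slot 2 empty → index 2.
Insert 417: h=10, slot 10 empty → index 10.
Insert 428: h=10, h2=9, slot 10 occupied → index 8.
Table: [957, 661, 134, ., ., ., 435, ., 428, ., 417]

8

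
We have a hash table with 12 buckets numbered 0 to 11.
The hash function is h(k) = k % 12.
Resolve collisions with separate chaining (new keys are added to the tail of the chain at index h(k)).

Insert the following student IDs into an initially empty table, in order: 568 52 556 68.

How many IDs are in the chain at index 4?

Insert 568: h=4, bucket 4 empty → new chain.
Insert 52: h=4, bucket 4 nonempty → append to chain.
Insert 556: h=4, bucket 4 nonempty → append to chain.
Insert 68: h=8, bucket 8 empty → new chain.
Final buckets:
0: _
1: _
2: _
3: _
4: 568 -> 52 -> 556
5: _
6: _
7: _
8: 68
9: _
10: _
11: _

3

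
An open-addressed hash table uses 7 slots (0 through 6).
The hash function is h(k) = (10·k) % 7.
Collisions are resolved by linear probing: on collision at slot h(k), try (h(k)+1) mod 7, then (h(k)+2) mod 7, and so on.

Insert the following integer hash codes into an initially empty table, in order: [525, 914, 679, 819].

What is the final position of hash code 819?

525 hashes to 0; slot 0 is free → place at 0.
914 hashes to 5; slot 5 is free → place at 5.
679 hashes to 0; 0 taken → place at 1.
819 hashes to 0; 0,1 taken → place at 2.
Table: [525, 679, 819, ∅, ∅, 914, ∅]

2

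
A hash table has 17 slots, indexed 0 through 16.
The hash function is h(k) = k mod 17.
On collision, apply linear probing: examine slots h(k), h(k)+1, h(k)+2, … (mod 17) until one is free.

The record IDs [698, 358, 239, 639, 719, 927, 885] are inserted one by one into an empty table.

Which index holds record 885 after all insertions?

698 hashes to 1; slot 1 is free → place at 1.
358 hashes to 1; 1 taken → place at 2.
239 hashes to 1; 1,2 taken → place at 3.
639 hashes to 10; slot 10 is free → place at 10.
719 hashes to 5; slot 5 is free → place at 5.
927 hashes to 9; slot 9 is free → place at 9.
885 hashes to 1; 1,2,3 taken → place at 4.
Table: [∅, 698, 358, 239, 885, 719, ∅, ∅, ∅, 927, 639, ∅, ∅, ∅, ∅, ∅, ∅]

4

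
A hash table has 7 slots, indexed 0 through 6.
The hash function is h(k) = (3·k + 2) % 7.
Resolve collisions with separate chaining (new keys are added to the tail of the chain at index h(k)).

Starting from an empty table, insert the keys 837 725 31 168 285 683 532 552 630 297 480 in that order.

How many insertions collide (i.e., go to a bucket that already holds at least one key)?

837 → bucket 0
725 → bucket 0 (collision)
31 → bucket 4
168 → bucket 2
285 → bucket 3
683 → bucket 0 (collision)
532 → bucket 2 (collision)
552 → bucket 6
630 → bucket 2 (collision)
297 → bucket 4 (collision)
480 → bucket 0 (collision)
Final buckets:
0: 837 -> 725 -> 683 -> 480
1: -
2: 168 -> 532 -> 630
3: 285
4: 31 -> 297
5: -
6: 552

6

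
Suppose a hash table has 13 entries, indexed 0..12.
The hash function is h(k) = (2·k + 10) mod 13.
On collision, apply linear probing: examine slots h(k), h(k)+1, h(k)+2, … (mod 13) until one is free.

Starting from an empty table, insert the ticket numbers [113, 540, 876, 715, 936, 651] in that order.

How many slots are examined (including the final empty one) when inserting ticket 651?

2

Insert 113: h=2, slot 2 empty => index 2.
Insert 540: h=11, slot 11 empty => index 11.
Insert 876: h=7, slot 7 empty => index 7.
Insert 715: h=10, slot 10 empty => index 10.
Insert 936: h=10, slots 10,11 occupied => index 12.
Insert 651: h=12, slot 12 occupied => index 0.
Table: [651, —, 113, —, —, —, —, 876, —, —, 715, 540, 936]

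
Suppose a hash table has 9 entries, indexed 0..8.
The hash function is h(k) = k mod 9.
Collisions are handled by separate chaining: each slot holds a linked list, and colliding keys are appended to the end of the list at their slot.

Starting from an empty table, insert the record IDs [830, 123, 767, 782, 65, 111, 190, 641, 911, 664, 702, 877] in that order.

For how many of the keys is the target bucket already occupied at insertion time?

4

Insert 830: h=2, bucket 2 empty → new chain.
Insert 123: h=6, bucket 6 empty → new chain.
Insert 767: h=2, bucket 2 nonempty → append to chain.
Insert 782: h=8, bucket 8 empty → new chain.
Insert 65: h=2, bucket 2 nonempty → append to chain.
Insert 111: h=3, bucket 3 empty → new chain.
Insert 190: h=1, bucket 1 empty → new chain.
Insert 641: h=2, bucket 2 nonempty → append to chain.
Insert 911: h=2, bucket 2 nonempty → append to chain.
Insert 664: h=7, bucket 7 empty → new chain.
Insert 702: h=0, bucket 0 empty → new chain.
Insert 877: h=4, bucket 4 empty → new chain.
Final buckets:
0: 702
1: 190
2: 830 -> 767 -> 65 -> 641 -> 911
3: 111
4: 877
5: —
6: 123
7: 664
8: 782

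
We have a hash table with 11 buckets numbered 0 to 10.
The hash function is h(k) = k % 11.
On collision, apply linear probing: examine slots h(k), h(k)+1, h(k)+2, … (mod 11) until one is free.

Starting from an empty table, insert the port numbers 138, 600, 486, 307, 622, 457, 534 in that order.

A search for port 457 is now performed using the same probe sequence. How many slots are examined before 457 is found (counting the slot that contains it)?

4

Insert 138: h=6, slot 6 empty -> index 6.
Insert 600: h=6, slot 6 occupied -> index 7.
Insert 486: h=2, slot 2 empty -> index 2.
Insert 307: h=10, slot 10 empty -> index 10.
Insert 622: h=6, slots 6,7 occupied -> index 8.
Insert 457: h=6, slots 6,7,8 occupied -> index 9.
Insert 534: h=6, slots 6,7,8,9,10 occupied -> index 0.
Table: [534, -, 486, -, -, -, 138, 600, 622, 457, 307]
Lookup 457: h=6, probe 6,7,8,9 → found at 9.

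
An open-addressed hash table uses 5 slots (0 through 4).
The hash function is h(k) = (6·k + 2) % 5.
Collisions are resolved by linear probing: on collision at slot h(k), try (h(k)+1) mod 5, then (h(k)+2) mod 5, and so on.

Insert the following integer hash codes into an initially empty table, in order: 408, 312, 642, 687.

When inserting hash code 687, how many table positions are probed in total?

Insert 408: h=0, slot 0 empty -> index 0.
Insert 312: h=4, slot 4 empty -> index 4.
Insert 642: h=4, slots 4,0 occupied -> index 1.
Insert 687: h=4, slots 4,0,1 occupied -> index 2.
Table: [408, 642, 687, —, 312]

4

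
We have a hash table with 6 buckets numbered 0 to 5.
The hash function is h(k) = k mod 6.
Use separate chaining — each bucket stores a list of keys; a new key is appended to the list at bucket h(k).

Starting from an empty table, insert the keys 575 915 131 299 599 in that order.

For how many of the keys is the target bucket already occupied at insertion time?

Insert 575: h=5, bucket 5 empty → new chain.
Insert 915: h=3, bucket 3 empty → new chain.
Insert 131: h=5, bucket 5 nonempty → append to chain.
Insert 299: h=5, bucket 5 nonempty → append to chain.
Insert 599: h=5, bucket 5 nonempty → append to chain.
Final buckets:
0: —
1: —
2: —
3: 915
4: —
5: 575 -> 131 -> 299 -> 599

3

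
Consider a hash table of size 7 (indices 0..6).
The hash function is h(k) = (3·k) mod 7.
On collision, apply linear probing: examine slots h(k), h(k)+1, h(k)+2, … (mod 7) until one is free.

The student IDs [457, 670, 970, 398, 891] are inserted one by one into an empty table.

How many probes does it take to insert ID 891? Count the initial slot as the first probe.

2

Insert 457: h=6, slot 6 empty -> index 6.
Insert 670: h=1, slot 1 empty -> index 1.
Insert 970: h=5, slot 5 empty -> index 5.
Insert 398: h=4, slot 4 empty -> index 4.
Insert 891: h=6, slot 6 occupied -> index 0.
Table: [891, 670, -, -, 398, 970, 457]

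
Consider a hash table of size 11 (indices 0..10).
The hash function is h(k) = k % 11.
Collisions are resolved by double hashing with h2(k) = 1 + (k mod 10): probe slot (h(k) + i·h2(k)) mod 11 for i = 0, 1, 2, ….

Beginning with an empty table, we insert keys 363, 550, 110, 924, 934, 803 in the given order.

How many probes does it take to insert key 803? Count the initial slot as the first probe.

2

363: h=0 → slot 0
550: h=0, h2=1, probe 0,1 → slot 1
110: h=0, h2=1, probe 0,1,2 → slot 2
924: h=0, h2=5, probe 0,5 → slot 5
934: h=10 → slot 10
803: h=0, h2=4, probe 0,4 → slot 4
Table: [363, 550, 110, ∅, 803, 924, ∅, ∅, ∅, ∅, 934]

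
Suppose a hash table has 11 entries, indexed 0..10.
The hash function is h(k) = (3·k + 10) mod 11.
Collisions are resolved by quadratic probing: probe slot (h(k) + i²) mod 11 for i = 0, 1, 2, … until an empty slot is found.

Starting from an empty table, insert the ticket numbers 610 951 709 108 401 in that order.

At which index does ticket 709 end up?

610 hashes to 3; slot 3 is free => place at 3.
951 hashes to 3; 3 taken => place at 4.
709 hashes to 3; 3,4 taken => place at 7.
108 hashes to 4; 4 taken => place at 5.
401 hashes to 3; 3,4,7 taken => place at 1.
Table: [—, 401, —, 610, 951, 108, —, 709, —, —, —]

7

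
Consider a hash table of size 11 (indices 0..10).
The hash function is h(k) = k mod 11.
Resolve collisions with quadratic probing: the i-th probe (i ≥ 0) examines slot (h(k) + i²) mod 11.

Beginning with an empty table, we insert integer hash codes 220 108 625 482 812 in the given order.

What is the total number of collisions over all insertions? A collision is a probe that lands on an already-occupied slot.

220 hashes to 0; slot 0 is free => place at 0.
108 hashes to 9; slot 9 is free => place at 9.
625 hashes to 9; 9 taken => place at 10.
482 hashes to 9; 9,10 taken => place at 2.
812 hashes to 9; 9,10,2 taken => place at 7.
Table: [220, ., 482, ., ., ., ., 812, ., 108, 625]

6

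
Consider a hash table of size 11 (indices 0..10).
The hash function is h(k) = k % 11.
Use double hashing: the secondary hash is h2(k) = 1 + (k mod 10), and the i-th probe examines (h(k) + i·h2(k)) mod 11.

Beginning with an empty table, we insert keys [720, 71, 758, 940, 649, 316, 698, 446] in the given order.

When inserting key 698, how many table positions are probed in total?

720: h=5 => slot 5
71: h=5, h2=2, probe 5,7 => slot 7
758: h=10 => slot 10
940: h=5, h2=1, probe 5,6 => slot 6
649: h=0 => slot 0
316: h=8 => slot 8
698: h=5, h2=9, probe 5,3 => slot 3
446: h=6, h2=7, probe 6,2 => slot 2
Table: [649, -, 446, 698, -, 720, 940, 71, 316, -, 758]

2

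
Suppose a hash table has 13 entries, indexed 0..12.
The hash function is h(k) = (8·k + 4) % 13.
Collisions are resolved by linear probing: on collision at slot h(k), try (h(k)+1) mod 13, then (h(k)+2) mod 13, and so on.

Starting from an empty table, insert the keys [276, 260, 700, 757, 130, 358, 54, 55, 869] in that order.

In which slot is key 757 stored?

3

Insert 276: h=2, slot 2 empty -> index 2.
Insert 260: h=4, slot 4 empty -> index 4.
Insert 700: h=1, slot 1 empty -> index 1.
Insert 757: h=2, slot 2 occupied -> index 3.
Insert 130: h=4, slot 4 occupied -> index 5.
Insert 358: h=8, slot 8 empty -> index 8.
Insert 54: h=7, slot 7 empty -> index 7.
Insert 55: h=2, slots 2,3,4,5 occupied -> index 6.
Insert 869: h=1, slots 1,2,3,4,5,6,7,8 occupied -> index 9.
Table: [—, 700, 276, 757, 260, 130, 55, 54, 358, 869, —, —, —]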